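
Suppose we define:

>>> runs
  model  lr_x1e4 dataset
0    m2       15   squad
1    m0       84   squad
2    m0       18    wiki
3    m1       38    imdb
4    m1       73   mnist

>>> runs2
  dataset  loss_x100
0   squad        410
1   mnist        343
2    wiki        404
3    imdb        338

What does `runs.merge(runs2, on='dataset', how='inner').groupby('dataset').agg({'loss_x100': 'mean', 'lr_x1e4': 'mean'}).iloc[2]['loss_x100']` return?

410.0

merge on 'dataset' (how='inner') → 5 rows:
  model  lr_x1e4 dataset  loss_x100
0    m2       15   squad        410
1    m0       84   squad        410
2    m0       18    wiki        404
3    m1       38    imdb        338
4    m1       73   mnist        343
group by dataset: mean(loss_x100), mean(lr_x1e4):
         loss_x100  lr_x1e4
dataset                    
imdb         338.0     38.0
mnist        343.0     73.0
squad        410.0     49.5
wiki         404.0     18.0
The value at position 2, column 'loss_x100' is 410.0.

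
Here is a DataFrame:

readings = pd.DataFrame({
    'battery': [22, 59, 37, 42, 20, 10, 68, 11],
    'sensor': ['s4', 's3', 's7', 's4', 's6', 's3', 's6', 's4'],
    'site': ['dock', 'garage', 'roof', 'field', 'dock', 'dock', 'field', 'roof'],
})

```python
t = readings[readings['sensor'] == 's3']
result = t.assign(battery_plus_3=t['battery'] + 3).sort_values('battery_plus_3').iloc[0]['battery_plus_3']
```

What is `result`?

filter rows where sensor == 's3':
   battery sensor    site
1       59     s3  garage
5       10     s3    dock
add column battery_plus_3 = t['battery'] + 3:
   battery sensor    site  battery_plus_3
1       59     s3  garage              62
5       10     s3    dock              13
sort by battery_plus_3:
   battery sensor    site  battery_plus_3
5       10     s3    dock              13
1       59     s3  garage              62
Reading off the value at position 0, column 'battery_plus_3', we get 13.

13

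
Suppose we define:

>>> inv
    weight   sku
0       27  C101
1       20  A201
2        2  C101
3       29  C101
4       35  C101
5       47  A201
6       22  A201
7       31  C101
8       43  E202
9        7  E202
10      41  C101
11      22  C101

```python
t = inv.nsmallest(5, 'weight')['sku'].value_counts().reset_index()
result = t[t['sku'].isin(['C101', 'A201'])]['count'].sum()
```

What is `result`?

take 5 rows with smallest weight:
    weight   sku
2        2  C101
9        7  E202
1       20  A201
6       22  A201
11      22  C101
value_counts of sku:
sku
C101    2
A201    2
E202    1
Name: count, dtype: int64
reset_index():
    sku  count
0  C101      2
1  A201      2
2  E202      1
filter rows where sku in ['C101', 'A201']:
    sku  count
0  C101      2
1  A201      2
Then the sum of column 'count': 4

4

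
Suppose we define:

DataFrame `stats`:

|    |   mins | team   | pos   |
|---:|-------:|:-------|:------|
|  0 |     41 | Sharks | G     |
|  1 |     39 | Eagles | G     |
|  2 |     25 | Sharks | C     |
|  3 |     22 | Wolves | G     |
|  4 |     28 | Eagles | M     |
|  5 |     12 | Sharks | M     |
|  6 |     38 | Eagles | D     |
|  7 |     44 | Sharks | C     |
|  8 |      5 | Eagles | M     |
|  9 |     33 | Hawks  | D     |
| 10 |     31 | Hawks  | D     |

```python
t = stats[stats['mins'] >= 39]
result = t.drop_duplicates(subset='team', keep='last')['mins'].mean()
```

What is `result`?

41.5

filter rows where mins >= 39:
   mins    team pos
0    41  Sharks   G
1    39  Eagles   G
7    44  Sharks   C
drop duplicate team (keep=last):
   mins    team pos
1    39  Eagles   G
7    44  Sharks   C
mean of column 'mins' → 41.5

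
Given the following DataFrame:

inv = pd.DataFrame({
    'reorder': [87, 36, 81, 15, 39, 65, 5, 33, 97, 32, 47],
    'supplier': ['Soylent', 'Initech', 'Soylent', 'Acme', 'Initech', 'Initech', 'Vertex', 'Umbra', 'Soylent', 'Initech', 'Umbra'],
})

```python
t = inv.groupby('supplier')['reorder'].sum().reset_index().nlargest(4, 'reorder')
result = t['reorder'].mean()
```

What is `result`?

133.0

group by supplier, sum of reorder:
supplier
Acme        15
Initech    172
Soylent    265
Umbra       80
Vertex       5
Name: reorder, dtype: int64
reset_index():
  supplier  reorder
0     Acme       15
1  Initech      172
2  Soylent      265
3    Umbra       80
4   Vertex        5
take 4 rows with largest reorder:
  supplier  reorder
2  Soylent      265
1  Initech      172
3    Umbra       80
0     Acme       15
So mean() = 133.0.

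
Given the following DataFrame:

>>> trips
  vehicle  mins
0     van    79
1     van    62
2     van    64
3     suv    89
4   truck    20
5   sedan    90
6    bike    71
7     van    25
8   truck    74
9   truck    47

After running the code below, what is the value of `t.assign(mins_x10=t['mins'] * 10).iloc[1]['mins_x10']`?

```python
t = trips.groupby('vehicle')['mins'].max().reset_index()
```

group by vehicle, max of mins:
vehicle
bike     71
sedan    90
suv      89
truck    74
van      79
Name: mins, dtype: int64
reset_index():
  vehicle  mins
0    bike    71
1   sedan    90
2     suv    89
3   truck    74
4     van    79
add column mins_x10 = t['mins'] * 10:
  vehicle  mins  mins_x10
0    bike    71       710
1   sedan    90       900
2     suv    89       890
3   truck    74       740
4     van    79       790
value at position 1, column 'mins_x10' → 900

900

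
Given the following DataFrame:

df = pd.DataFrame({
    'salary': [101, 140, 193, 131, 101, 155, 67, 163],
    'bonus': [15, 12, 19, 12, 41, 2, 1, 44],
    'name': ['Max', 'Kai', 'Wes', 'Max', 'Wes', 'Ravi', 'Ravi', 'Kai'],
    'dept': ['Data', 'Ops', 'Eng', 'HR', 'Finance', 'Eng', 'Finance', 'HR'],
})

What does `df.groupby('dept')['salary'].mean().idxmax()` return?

Eng

group by dept, mean of salary:
dept
Data       101.0
Eng        174.0
Finance     84.0
HR         147.0
Ops        140.0
Name: salary, dtype: float64
Taking the label with the largest value gives Eng.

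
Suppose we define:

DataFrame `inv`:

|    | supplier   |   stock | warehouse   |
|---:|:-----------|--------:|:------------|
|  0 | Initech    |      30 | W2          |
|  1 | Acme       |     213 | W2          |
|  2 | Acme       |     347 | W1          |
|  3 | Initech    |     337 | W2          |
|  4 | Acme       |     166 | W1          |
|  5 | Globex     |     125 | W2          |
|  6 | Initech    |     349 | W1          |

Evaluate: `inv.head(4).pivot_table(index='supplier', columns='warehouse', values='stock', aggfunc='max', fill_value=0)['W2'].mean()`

take first 4 rows:
  supplier  stock warehouse
0  Initech     30        W2
1     Acme    213        W2
2     Acme    347        W1
3  Initech    337        W2
pivot: rows=supplier, cols=warehouse, max(stock):
warehouse   W1   W2
supplier           
Acme       347  213
Initech      0  337

275.0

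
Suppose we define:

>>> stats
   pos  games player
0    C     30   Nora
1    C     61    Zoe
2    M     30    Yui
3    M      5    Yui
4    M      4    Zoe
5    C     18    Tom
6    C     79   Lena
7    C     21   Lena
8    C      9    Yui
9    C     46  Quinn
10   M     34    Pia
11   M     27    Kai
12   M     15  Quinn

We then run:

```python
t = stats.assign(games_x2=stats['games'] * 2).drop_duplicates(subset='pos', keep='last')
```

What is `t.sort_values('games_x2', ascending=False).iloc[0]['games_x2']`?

92

add column games_x2 = stats['games'] * 2:
   pos  games player  games_x2
0    C     30   Nora        60
1    C     61    Zoe       122
2    M     30    Yui        60
3    M      5    Yui        10
4    M      4    Zoe         8
5    C     18    Tom        36
6    C     79   Lena       158
7    C     21   Lena        42
8    C      9    Yui        18
9    C     46  Quinn        92
10   M     34    Pia        68
11   M     27    Kai        54
12   M     15  Quinn        30
drop duplicate pos (keep=last):
   pos  games player  games_x2
9    C     46  Quinn        92
12   M     15  Quinn        30
sort by games_x2 descending:
   pos  games player  games_x2
9    C     46  Quinn        92
12   M     15  Quinn        30
Then the value at position 0, column 'games_x2': 92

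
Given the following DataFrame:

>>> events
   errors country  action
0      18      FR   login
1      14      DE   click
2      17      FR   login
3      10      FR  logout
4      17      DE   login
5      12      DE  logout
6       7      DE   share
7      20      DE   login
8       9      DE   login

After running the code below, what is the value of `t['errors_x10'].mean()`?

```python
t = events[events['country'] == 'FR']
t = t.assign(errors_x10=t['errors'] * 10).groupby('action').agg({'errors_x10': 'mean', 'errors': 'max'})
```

filter rows where country == 'FR':
   errors country  action
0      18      FR   login
2      17      FR   login
3      10      FR  logout
add column errors_x10 = t['errors'] * 10:
   errors country  action  errors_x10
0      18      FR   login         180
2      17      FR   login         170
3      10      FR  logout         100
group by action: mean(errors_x10), max(errors):
        errors_x10  errors
action                    
login        175.0      18
logout       100.0      10
Reading off the mean of column 'errors_x10', we get 137.5.

137.5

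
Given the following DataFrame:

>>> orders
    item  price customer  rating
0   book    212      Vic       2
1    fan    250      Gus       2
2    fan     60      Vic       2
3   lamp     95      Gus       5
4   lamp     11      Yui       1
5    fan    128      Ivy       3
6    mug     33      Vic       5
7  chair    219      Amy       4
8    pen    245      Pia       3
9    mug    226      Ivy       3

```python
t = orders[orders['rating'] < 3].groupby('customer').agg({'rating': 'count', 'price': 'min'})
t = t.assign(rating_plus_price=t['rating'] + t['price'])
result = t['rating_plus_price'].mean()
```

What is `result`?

108.333333333

filter rows where rating < 3:
   item  price customer  rating
0  book    212      Vic       2
1   fan    250      Gus       2
2   fan     60      Vic       2
4  lamp     11      Yui       1
group by customer: count(rating), min(price):
          rating  price
customer               
Gus            1    250
Vic            2     60
Yui            1     11
add column rating_plus_price = t['rating'] + t['price']:
          rating  price  rating_plus_price
customer                                  
Gus            1    250                251
Vic            2     60                 62
Yui            1     11                 12
Then the mean of column 'rating_plus_price': 108.333333333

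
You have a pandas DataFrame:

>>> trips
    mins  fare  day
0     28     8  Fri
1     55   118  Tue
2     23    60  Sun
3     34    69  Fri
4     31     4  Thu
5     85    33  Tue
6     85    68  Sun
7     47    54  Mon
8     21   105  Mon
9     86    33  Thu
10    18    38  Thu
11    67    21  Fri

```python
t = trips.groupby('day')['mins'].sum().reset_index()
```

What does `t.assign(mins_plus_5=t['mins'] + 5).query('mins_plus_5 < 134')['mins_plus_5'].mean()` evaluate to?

93.0

group by day, sum of mins:
day
Fri    129
Mon     68
Sun    108
Thu    135
Tue    140
Name: mins, dtype: int64
reset_index():
   day  mins
0  Fri   129
1  Mon    68
2  Sun   108
3  Thu   135
4  Tue   140
add column mins_plus_5 = t['mins'] + 5:
   day  mins  mins_plus_5
0  Fri   129          134
1  Mon    68           73
2  Sun   108          113
3  Thu   135          140
4  Tue   140          145
filter rows where mins_plus_5 < 134:
   day  mins  mins_plus_5
1  Mon    68           73
2  Sun   108          113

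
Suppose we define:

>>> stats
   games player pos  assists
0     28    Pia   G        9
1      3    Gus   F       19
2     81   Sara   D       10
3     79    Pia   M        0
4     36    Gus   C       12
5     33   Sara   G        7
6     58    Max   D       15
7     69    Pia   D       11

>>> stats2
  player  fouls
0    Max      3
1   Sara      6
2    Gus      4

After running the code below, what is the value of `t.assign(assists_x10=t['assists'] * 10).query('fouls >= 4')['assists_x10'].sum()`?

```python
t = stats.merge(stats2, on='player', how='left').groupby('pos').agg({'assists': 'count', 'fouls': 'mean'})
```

merge on 'player' (how='left') → 8 rows:
   games player pos  assists  fouls
0     28    Pia   G        9    NaN
1      3    Gus   F       19    4.0
2     81   Sara   D       10    6.0
3     79    Pia   M        0    NaN
4     36    Gus   C       12    4.0
5     33   Sara   G        7    6.0
6     58    Max   D       15    3.0
7     69    Pia   D       11    NaN
group by pos: count(assists), mean(fouls):
     assists  fouls
pos                
C          1    4.0
D          3    4.5
F          1    4.0
G          2    6.0
M          1    NaN
add column assists_x10 = t['assists'] * 10:
     assists  fouls  assists_x10
pos                             
C          1    4.0           10
D          3    4.5           30
F          1    4.0           10
G          2    6.0           20
M          1    NaN           10
filter rows where fouls >= 4:
     assists  fouls  assists_x10
pos                             
C          1    4.0           10
D          3    4.5           30
F          1    4.0           10
G          2    6.0           20
The sum of column 'assists_x10' is 70.

70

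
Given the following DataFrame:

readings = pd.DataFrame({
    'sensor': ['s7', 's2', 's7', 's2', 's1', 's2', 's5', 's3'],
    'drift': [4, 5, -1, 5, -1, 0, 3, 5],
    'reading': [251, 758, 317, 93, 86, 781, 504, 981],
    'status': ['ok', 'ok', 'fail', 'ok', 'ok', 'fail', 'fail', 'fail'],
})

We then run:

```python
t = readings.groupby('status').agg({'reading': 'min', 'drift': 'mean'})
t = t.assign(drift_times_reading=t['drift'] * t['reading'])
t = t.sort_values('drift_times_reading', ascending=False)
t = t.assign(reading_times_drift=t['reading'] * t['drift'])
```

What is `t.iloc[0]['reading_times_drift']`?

group by status: min(reading), mean(drift):
        reading  drift
status                
fail        317   1.75
ok           86   3.25
add column drift_times_reading = t['drift'] * t['reading']:
        reading  drift  drift_times_reading
status                                     
fail        317   1.75               554.75
ok           86   3.25               279.50
sort by drift_times_reading descending:
        reading  drift  drift_times_reading
status                                     
fail        317   1.75               554.75
ok           86   3.25               279.50
add column reading_times_drift = t['reading'] * t['drift']:
        reading  drift  drift_times_reading  reading_times_drift
status                                                          
fail        317   1.75               554.75               554.75
ok           86   3.25               279.50               279.50
Then the value at position 0, column 'reading_times_drift': 554.75

554.75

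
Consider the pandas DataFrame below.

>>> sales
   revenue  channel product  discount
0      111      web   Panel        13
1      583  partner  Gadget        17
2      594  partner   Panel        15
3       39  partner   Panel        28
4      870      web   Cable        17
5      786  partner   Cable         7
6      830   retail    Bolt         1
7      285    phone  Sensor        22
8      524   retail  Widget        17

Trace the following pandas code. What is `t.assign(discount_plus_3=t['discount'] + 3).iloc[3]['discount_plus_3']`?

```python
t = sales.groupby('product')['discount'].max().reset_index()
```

31

group by product, max of discount:
product
Bolt       1
Cable     17
Gadget    17
Panel     28
Sensor    22
Widget    17
Name: discount, dtype: int64
reset_index():
  product  discount
0    Bolt         1
1   Cable        17
2  Gadget        17
3   Panel        28
4  Sensor        22
5  Widget        17
add column discount_plus_3 = t['discount'] + 3:
  product  discount  discount_plus_3
0    Bolt         1                4
1   Cable        17               20
2  Gadget        17               20
3   Panel        28               31
4  Sensor        22               25
5  Widget        17               20
The value at position 3, column 'discount_plus_3' is 31.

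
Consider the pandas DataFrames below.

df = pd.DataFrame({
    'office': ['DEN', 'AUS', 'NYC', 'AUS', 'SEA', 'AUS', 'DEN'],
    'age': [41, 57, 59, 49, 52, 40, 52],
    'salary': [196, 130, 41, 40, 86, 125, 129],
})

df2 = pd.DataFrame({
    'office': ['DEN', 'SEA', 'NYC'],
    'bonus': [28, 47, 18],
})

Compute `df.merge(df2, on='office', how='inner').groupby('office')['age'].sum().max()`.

merge on 'office' (how='inner') → 4 rows:
  office  age  salary  bonus
0    DEN   41     196     28
1    NYC   59      41     18
2    SEA   52      86     47
3    DEN   52     129     28
group by office, sum of age:
office
DEN    93
NYC    59
SEA    52
Name: age, dtype: int64

93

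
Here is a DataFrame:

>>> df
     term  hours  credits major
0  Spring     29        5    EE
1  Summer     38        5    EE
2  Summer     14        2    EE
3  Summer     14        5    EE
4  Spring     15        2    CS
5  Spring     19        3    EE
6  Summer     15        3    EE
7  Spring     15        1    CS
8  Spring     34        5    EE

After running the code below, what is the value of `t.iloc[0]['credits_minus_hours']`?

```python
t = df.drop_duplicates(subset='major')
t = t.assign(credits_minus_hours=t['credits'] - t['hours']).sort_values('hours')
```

-13

drop duplicate major (keep=first):
     term  hours  credits major
0  Spring     29        5    EE
4  Spring     15        2    CS
add column credits_minus_hours = t['credits'] - t['hours']:
     term  hours  credits major  credits_minus_hours
0  Spring     29        5    EE                  -24
4  Spring     15        2    CS                  -13
sort by hours:
     term  hours  credits major  credits_minus_hours
4  Spring     15        2    CS                  -13
0  Spring     29        5    EE                  -24
value at position 0, column 'credits_minus_hours' → -13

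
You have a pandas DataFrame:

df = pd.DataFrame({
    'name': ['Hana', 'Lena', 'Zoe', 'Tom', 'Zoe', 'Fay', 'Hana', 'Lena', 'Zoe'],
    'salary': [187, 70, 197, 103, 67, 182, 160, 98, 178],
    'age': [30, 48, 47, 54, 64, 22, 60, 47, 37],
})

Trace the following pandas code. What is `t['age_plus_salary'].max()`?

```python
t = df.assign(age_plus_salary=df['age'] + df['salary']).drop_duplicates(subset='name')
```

244

add column age_plus_salary = df['age'] + df['salary']:
   name  salary  age  age_plus_salary
0  Hana     187   30              217
1  Lena      70   48              118
2   Zoe     197   47              244
3   Tom     103   54              157
4   Zoe      67   64              131
5   Fay     182   22              204
6  Hana     160   60              220
7  Lena      98   47              145
8   Zoe     178   37              215
drop duplicate name (keep=first):
   name  salary  age  age_plus_salary
0  Hana     187   30              217
1  Lena      70   48              118
2   Zoe     197   47              244
3   Tom     103   54              157
5   Fay     182   22              204
max of column 'age_plus_salary' → 244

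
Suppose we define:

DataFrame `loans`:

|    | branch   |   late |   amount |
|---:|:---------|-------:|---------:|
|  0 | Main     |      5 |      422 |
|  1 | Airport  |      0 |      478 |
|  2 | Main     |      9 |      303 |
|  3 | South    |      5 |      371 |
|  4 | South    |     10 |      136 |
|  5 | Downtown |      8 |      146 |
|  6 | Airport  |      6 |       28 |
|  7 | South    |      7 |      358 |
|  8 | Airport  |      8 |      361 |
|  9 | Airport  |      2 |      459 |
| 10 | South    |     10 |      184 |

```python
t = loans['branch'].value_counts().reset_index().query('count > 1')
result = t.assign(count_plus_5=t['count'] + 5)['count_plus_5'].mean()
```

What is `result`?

value_counts of branch:
branch
Airport     4
South       4
Main        2
Downtown    1
Name: count, dtype: int64
reset_index():
     branch  count
0   Airport      4
1     South      4
2      Main      2
3  Downtown      1
filter rows where count > 1:
    branch  count
0  Airport      4
1    South      4
2     Main      2
add column count_plus_5 = t['count'] + 5:
    branch  count  count_plus_5
0  Airport      4             9
1    South      4             9
2     Main      2             7
The mean of column 'count_plus_5' is 8.33333333333.

8.33333333333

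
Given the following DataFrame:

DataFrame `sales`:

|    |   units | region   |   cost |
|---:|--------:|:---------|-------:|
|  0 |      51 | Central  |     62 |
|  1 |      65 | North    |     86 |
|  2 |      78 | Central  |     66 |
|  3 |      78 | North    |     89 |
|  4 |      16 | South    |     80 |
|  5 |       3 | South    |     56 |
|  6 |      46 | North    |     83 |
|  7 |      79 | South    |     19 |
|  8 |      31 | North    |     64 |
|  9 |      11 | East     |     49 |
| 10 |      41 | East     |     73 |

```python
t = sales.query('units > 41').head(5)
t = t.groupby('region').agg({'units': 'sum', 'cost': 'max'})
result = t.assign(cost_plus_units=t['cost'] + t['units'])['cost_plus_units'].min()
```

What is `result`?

195

filter rows where units > 41:
   units   region  cost
0     51  Central    62
1     65    North    86
2     78  Central    66
3     78    North    89
6     46    North    83
7     79    South    19
take first 5 rows:
   units   region  cost
0     51  Central    62
1     65    North    86
2     78  Central    66
3     78    North    89
6     46    North    83
group by region: sum(units), max(cost):
         units  cost
region              
Central    129    66
North      189    89
add column cost_plus_units = t['cost'] + t['units']:
         units  cost  cost_plus_units
region                               
Central    129    66              195
North      189    89              278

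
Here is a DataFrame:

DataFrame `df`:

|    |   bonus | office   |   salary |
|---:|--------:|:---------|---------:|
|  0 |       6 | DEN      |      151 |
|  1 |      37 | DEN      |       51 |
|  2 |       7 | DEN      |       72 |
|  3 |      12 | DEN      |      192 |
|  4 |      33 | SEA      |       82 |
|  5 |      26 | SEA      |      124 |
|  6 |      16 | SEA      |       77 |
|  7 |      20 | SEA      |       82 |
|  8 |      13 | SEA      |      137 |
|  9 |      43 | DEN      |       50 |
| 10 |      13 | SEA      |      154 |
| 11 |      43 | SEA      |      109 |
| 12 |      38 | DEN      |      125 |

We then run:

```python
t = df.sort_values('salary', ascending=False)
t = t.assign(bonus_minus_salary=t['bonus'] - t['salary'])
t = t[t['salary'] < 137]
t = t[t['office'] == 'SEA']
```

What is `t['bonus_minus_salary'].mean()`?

sort by salary descending:
    bonus office  salary
3      12    DEN     192
10     13    SEA     154
0       6    DEN     151
8      13    SEA     137
12     38    DEN     125
5      26    SEA     124
11     43    SEA     109
4      33    SEA      82
7      20    SEA      82
6      16    SEA      77
2       7    DEN      72
1      37    DEN      51
9      43    DEN      50
add column bonus_minus_salary = t['bonus'] - t['salary']:
    bonus office  salary  bonus_minus_salary
3      12    DEN     192                -180
10     13    SEA     154                -141
0       6    DEN     151                -145
8      13    SEA     137                -124
12     38    DEN     125                 -87
5      26    SEA     124                 -98
11     43    SEA     109                 -66
4      33    SEA      82                 -49
7      20    SEA      82                 -62
6      16    SEA      77                 -61
2       7    DEN      72                 -65
1      37    DEN      51                 -14
9      43    DEN      50                  -7
filter rows where salary < 137:
    bonus office  salary  bonus_minus_salary
12     38    DEN     125                 -87
5      26    SEA     124                 -98
11     43    SEA     109                 -66
4      33    SEA      82                 -49
7      20    SEA      82                 -62
6      16    SEA      77                 -61
2       7    DEN      72                 -65
1      37    DEN      51                 -14
9      43    DEN      50                  -7
filter rows where office == 'SEA':
    bonus office  salary  bonus_minus_salary
5      26    SEA     124                 -98
11     43    SEA     109                 -66
4      33    SEA      82                 -49
7      20    SEA      82                 -62
6      16    SEA      77                 -61
Finally, mean of column 'bonus_minus_salary' = -67.2.

-67.2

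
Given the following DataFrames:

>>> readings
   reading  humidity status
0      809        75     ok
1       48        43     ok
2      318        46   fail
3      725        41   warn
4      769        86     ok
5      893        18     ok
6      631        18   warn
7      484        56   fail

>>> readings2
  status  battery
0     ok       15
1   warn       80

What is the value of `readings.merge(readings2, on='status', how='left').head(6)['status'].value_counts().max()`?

merge on 'status' (how='left') → 8 rows:
   reading  humidity status  battery
0      809        75     ok     15.0
1       48        43     ok     15.0
2      318        46   fail      NaN
3      725        41   warn     80.0
4      769        86     ok     15.0
5      893        18     ok     15.0
6      631        18   warn     80.0
7      484        56   fail      NaN
take first 6 rows:
   reading  humidity status  battery
0      809        75     ok     15.0
1       48        43     ok     15.0
2      318        46   fail      NaN
3      725        41   warn     80.0
4      769        86     ok     15.0
5      893        18     ok     15.0
value_counts of status:
status
ok      4
fail    1
warn    1
Name: count, dtype: int64
Taking the max of the resulting series gives 4.

4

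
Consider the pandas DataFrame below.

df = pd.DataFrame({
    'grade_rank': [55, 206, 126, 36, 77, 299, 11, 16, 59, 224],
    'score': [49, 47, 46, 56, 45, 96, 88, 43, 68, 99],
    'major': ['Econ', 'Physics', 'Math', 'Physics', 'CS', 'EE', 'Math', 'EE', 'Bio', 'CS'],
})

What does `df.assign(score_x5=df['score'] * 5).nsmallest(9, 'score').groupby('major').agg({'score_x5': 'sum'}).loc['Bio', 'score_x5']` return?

340

add column score_x5 = df['score'] * 5:
   grade_rank  score    major  score_x5
0          55     49     Econ       245
1         206     47  Physics       235
2         126     46     Math       230
3          36     56  Physics       280
4          77     45       CS       225
5         299     96       EE       480
6          11     88     Math       440
7          16     43       EE       215
8          59     68      Bio       340
9         224     99       CS       495
take 9 rows with smallest score:
   grade_rank  score    major  score_x5
7          16     43       EE       215
4          77     45       CS       225
2         126     46     Math       230
1         206     47  Physics       235
0          55     49     Econ       245
3          36     56  Physics       280
8          59     68      Bio       340
6          11     88     Math       440
5         299     96       EE       480
group by major, sum of score_x5:
         score_x5
major            
Bio           340
CS            225
EE            695
Econ          245
Math          670
Physics       515
So loc['Bio', 'score_x5'] = 340.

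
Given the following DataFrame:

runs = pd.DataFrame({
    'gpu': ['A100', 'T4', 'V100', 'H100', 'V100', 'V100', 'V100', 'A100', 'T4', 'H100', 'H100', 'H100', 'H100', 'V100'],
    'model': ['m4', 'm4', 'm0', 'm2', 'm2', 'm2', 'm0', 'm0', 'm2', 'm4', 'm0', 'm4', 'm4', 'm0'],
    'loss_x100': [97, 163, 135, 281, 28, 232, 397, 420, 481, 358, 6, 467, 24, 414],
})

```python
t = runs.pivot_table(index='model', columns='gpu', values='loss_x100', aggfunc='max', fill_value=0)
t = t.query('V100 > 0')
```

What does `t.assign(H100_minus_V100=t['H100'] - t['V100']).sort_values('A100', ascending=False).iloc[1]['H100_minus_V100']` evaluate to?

49

pivot: rows=model, cols=gpu, max(loss_x100):
gpu    A100  H100   T4  V100
model                       
m0      420     6    0   414
m2        0   281  481   232
m4       97   467  163     0
filter rows where V100 > 0:
gpu    A100  H100   T4  V100
model                       
m0      420     6    0   414
m2        0   281  481   232
add column H100_minus_V100 = t['H100'] - t['V100']:
gpu    A100  H100   T4  V100  H100_minus_V100
model                                        
m0      420     6    0   414             -408
m2        0   281  481   232               49
sort by A100 descending:
gpu    A100  H100   T4  V100  H100_minus_V100
model                                        
m0      420     6    0   414             -408
m2        0   281  481   232               49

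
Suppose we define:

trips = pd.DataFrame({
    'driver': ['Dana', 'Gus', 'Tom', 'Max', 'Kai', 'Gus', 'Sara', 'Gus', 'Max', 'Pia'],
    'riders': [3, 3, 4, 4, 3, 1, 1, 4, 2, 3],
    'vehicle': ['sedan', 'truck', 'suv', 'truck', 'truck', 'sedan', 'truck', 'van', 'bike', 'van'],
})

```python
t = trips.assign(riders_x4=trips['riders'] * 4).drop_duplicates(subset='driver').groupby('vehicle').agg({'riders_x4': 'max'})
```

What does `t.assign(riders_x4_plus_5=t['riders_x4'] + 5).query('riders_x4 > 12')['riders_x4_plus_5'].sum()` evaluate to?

add column riders_x4 = trips['riders'] * 4:
  driver  riders vehicle  riders_x4
0   Dana       3   sedan         12
1    Gus       3   truck         12
2    Tom       4     suv         16
3    Max       4   truck         16
4    Kai       3   truck         12
5    Gus       1   sedan          4
6   Sara       1   truck          4
7    Gus       4     van         16
8    Max       2    bike          8
9    Pia       3     van         12
drop duplicate driver (keep=first):
  driver  riders vehicle  riders_x4
0   Dana       3   sedan         12
1    Gus       3   truck         12
2    Tom       4     suv         16
3    Max       4   truck         16
4    Kai       3   truck         12
6   Sara       1   truck          4
9    Pia       3     van         12
group by vehicle, max of riders_x4:
         riders_x4
vehicle           
sedan           12
suv             16
truck           16
van             12
add column riders_x4_plus_5 = t['riders_x4'] + 5:
         riders_x4  riders_x4_plus_5
vehicle                             
sedan           12                17
suv             16                21
truck           16                21
van             12                17
filter rows where riders_x4 > 12:
         riders_x4  riders_x4_plus_5
vehicle                             
suv             16                21
truck           16                21
Hence 42.

42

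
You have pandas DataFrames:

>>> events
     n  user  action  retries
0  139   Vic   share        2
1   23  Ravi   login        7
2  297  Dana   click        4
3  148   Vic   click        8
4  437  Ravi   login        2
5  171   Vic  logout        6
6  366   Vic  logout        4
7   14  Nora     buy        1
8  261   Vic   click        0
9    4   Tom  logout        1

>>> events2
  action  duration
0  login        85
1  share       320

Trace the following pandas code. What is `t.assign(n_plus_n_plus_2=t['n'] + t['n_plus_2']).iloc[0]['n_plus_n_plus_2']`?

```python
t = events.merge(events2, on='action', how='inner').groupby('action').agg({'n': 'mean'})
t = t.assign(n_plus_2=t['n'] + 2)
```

462.0

merge on 'action' (how='inner') → 3 rows:
     n  user action  retries  duration
0  139   Vic  share        2       320
1   23  Ravi  login        7        85
2  437  Ravi  login        2        85
group by action, mean of n:
            n
action       
login   230.0
share   139.0
add column n_plus_2 = t['n'] + 2:
            n  n_plus_2
action                 
login   230.0     232.0
share   139.0     141.0
add column n_plus_n_plus_2 = t['n'] + t['n_plus_2']:
            n  n_plus_2  n_plus_n_plus_2
action                                  
login   230.0     232.0            462.0
share   139.0     141.0            280.0
So iloc[0]['n_plus_n_plus_2'] = 462.0.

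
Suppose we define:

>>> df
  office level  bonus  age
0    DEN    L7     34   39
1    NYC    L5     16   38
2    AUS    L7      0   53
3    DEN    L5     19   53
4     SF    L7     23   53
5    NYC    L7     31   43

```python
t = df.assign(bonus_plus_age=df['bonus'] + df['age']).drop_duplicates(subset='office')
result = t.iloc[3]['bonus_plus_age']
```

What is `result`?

add column bonus_plus_age = df['bonus'] + df['age']:
  office level  bonus  age  bonus_plus_age
0    DEN    L7     34   39              73
1    NYC    L5     16   38              54
2    AUS    L7      0   53              53
3    DEN    L5     19   53              72
4     SF    L7     23   53              76
5    NYC    L7     31   43              74
drop duplicate office (keep=first):
  office level  bonus  age  bonus_plus_age
0    DEN    L7     34   39              73
1    NYC    L5     16   38              54
2    AUS    L7      0   53              53
4     SF    L7     23   53              76
Hence 76.

76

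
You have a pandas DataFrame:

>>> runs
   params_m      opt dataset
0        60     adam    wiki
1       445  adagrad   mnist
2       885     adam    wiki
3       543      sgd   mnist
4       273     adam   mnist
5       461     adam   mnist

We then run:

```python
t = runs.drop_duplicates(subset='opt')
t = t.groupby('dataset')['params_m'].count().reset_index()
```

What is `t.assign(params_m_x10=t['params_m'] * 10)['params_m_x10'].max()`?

drop duplicate opt (keep=first):
   params_m      opt dataset
0        60     adam    wiki
1       445  adagrad   mnist
3       543      sgd   mnist
group by dataset, count of params_m:
dataset
mnist    2
wiki     1
Name: params_m, dtype: int64
reset_index():
  dataset  params_m
0   mnist         2
1    wiki         1
add column params_m_x10 = t['params_m'] * 10:
  dataset  params_m  params_m_x10
0   mnist         2            20
1    wiki         1            10
Then the max of column 'params_m_x10': 20

20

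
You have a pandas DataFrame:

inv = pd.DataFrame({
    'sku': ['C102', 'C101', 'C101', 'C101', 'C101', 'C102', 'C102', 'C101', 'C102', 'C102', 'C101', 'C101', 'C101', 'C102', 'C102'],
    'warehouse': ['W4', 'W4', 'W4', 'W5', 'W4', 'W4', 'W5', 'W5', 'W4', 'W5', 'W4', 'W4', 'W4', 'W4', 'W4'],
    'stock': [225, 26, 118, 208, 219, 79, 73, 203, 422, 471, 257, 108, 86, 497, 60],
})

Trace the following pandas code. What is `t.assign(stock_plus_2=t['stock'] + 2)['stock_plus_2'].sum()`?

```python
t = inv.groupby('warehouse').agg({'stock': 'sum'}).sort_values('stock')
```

3056

group by warehouse, sum of stock:
           stock
warehouse       
W4          2097
W5           955
sort by stock:
           stock
warehouse       
W5           955
W4          2097
add column stock_plus_2 = t['stock'] + 2:
           stock  stock_plus_2
warehouse                     
W5           955           957
W4          2097          2099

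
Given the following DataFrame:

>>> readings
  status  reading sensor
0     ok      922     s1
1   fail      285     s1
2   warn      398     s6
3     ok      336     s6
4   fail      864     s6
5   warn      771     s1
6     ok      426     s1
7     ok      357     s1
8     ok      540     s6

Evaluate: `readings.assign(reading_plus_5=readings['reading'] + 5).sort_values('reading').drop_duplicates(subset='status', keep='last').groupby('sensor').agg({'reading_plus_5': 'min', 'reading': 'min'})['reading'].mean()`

add column reading_plus_5 = readings['reading'] + 5:
  status  reading sensor  reading_plus_5
0     ok      922     s1             927
1   fail      285     s1             290
2   warn      398     s6             403
3     ok      336     s6             341
4   fail      864     s6             869
5   warn      771     s1             776
6     ok      426     s1             431
7     ok      357     s1             362
8     ok      540     s6             545
sort by reading:
  status  reading sensor  reading_plus_5
1   fail      285     s1             290
3     ok      336     s6             341
7     ok      357     s1             362
2   warn      398     s6             403
6     ok      426     s1             431
8     ok      540     s6             545
5   warn      771     s1             776
4   fail      864     s6             869
0     ok      922     s1             927
drop duplicate status (keep=last):
  status  reading sensor  reading_plus_5
5   warn      771     s1             776
4   fail      864     s6             869
0     ok      922     s1             927
group by sensor: min(reading_plus_5), min(reading):
        reading_plus_5  reading
sensor                         
s1                 776      771
s6                 869      864
The mean of column 'reading' is 817.5.

817.5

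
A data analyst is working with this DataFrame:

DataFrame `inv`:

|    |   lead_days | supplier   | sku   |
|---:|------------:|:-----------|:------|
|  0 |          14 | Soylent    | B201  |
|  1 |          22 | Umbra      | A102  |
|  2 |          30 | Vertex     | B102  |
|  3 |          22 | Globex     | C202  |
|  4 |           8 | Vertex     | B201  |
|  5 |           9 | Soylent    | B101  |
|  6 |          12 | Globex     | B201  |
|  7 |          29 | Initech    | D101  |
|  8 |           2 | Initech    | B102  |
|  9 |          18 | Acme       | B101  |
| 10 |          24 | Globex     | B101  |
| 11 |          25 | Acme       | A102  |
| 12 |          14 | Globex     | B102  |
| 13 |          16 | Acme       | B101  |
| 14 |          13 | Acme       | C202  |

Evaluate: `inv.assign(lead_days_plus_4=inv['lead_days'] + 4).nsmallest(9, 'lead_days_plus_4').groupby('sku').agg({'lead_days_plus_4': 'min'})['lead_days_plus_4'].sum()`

48

add column lead_days_plus_4 = inv['lead_days'] + 4:
    lead_days supplier   sku  lead_days_plus_4
0          14  Soylent  B201                18
1          22    Umbra  A102                26
2          30   Vertex  B102                34
3          22   Globex  C202                26
4           8   Vertex  B201                12
5           9  Soylent  B101                13
6          12   Globex  B201                16
7          29  Initech  D101                33
8           2  Initech  B102                 6
9          18     Acme  B101                22
10         24   Globex  B101                28
11         25     Acme  A102                29
12         14   Globex  B102                18
13         16     Acme  B101                20
14         13     Acme  C202                17
take 9 rows with smallest lead_days_plus_4:
    lead_days supplier   sku  lead_days_plus_4
8           2  Initech  B102                 6
4           8   Vertex  B201                12
5           9  Soylent  B101                13
6          12   Globex  B201                16
14         13     Acme  C202                17
0          14  Soylent  B201                18
12         14   Globex  B102                18
13         16     Acme  B101                20
9          18     Acme  B101                22
group by sku, min of lead_days_plus_4:
      lead_days_plus_4
sku                   
B101                13
B102                 6
B201                12
C202                17
Taking the sum of column 'lead_days_plus_4' gives 48.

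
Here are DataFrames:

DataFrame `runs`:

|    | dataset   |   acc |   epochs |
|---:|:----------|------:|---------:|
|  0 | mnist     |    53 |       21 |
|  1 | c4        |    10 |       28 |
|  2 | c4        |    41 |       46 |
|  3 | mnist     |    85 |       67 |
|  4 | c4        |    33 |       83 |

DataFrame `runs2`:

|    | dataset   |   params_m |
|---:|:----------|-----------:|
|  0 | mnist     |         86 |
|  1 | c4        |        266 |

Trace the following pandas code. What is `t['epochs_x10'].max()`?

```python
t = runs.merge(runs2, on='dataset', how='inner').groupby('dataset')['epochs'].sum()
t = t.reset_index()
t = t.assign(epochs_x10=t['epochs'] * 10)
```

1570

merge on 'dataset' (how='inner') → 5 rows:
  dataset  acc  epochs  params_m
0   mnist   53      21        86
1      c4   10      28       266
2      c4   41      46       266
3   mnist   85      67        86
4      c4   33      83       266
group by dataset, sum of epochs:
dataset
c4       157
mnist     88
Name: epochs, dtype: int64
reset_index():
  dataset  epochs
0      c4     157
1   mnist      88
add column epochs_x10 = t['epochs'] * 10:
  dataset  epochs  epochs_x10
0      c4     157        1570
1   mnist      88         880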